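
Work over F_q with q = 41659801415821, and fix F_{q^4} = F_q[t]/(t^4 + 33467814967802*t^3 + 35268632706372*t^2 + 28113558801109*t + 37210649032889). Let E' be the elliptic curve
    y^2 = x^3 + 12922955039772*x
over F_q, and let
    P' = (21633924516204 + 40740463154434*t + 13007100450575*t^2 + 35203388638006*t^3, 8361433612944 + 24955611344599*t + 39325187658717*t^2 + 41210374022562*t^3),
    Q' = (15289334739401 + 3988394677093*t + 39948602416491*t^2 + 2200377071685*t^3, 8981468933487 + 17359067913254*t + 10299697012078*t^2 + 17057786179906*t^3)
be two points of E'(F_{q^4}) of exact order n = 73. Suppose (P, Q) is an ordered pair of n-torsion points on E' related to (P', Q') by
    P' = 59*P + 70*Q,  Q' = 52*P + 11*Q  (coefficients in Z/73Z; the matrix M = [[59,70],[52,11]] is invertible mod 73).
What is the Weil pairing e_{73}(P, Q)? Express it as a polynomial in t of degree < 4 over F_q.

e_{73} is bilinear + alternating on E[73], so e_{73}(59*P + 70*Q, 52*P + 11*Q) = e_{73}(P,Q)^(59*11-70*52).
59*11 - 70*52 = -2991; reduced mod 73: det = 2, inverse 37.
Run Miller on y^2=x^3+12922955039772*x over F_{41659801415821}: ladder 1001001 (7 bits); e = f_P(D_Q)/f_Q(D_P).
So e_{73}(P',Q') = 31136264755161 + 22402777889310*t + 19862839170160*t^2 + 25805828464259*t^3.
Thus e_{73}(P,Q) = 21943199905384 + 36613987092772*t + 41601575276193*t^2 + 29341942527569*t^3.

21943199905384 + 36613987092772*t + 41601575276193*t^2 + 29341942527569*t^3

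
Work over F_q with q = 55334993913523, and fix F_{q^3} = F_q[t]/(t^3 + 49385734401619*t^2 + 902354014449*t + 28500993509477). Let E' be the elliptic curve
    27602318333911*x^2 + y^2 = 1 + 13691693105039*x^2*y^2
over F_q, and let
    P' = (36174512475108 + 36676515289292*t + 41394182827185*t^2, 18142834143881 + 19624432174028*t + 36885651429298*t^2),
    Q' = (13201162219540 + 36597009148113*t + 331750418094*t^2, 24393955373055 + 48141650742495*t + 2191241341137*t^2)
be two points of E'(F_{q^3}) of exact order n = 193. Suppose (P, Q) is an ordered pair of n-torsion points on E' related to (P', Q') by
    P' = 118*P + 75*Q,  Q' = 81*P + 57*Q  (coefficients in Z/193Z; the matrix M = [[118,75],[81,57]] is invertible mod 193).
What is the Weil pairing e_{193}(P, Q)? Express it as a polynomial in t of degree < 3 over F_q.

e_{193}(aP+bQ,cP+dQ) = e_{193}(P,Q)^(ad-bc); with (a,b,c,d)=(118,75,81,57) this gives the det-193 law.
118*57 - 75*81 = 651; reduced mod 193: det = 72, inverse 126.
Map (x,y)_Ed via u=(1+y)/(1-y), v=(1+y)/((1-y)x) to Montgomery A=24035464378437,B=49097266059984; then to (a',b')=(38925272659363,54214140958030).
8-bit Miller (11000001) on E'/F_{55334993913523} with a'=38925272659363, b'=54214140958030: accumulate tangent/chord ratios at Q'+S and P'+S'.
Result: e(P',Q') = 17852222748957 + 39033714530284*t + 4978499904532*t^2.
Finally e_{193}(P,Q) = 19453048313702 + 26346948023988*t + 41795608293804*t^2.

19453048313702 + 26346948023988*t + 41795608293804*t^2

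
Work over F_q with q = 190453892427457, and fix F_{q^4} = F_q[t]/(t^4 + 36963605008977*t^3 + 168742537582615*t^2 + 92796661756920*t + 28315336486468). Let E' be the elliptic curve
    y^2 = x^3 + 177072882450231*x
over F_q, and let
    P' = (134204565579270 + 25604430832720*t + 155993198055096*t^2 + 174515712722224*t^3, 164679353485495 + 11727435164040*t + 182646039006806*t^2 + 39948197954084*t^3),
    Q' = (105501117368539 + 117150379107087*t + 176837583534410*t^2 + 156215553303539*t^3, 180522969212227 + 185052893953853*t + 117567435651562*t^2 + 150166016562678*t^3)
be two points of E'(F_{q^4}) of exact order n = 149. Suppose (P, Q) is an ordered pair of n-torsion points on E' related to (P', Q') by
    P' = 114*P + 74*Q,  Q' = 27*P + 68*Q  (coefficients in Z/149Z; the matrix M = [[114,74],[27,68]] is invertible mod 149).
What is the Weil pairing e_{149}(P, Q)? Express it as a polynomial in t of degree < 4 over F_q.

34976470790956 + 32370749210287*t + 6612190282867*t^2 + 56622763693415*t^3

The 149-Weil pairing on E[149] over F_{190453892427457} is alternating-bilinear: e_{149}(P',Q') = e_{149}(P,Q)^det(M).
det(M) mod 149 = 92; its inverse in (Z/149)^* is 115 (check: 92*115 mod 149 = 1).
8-bit Miller (10010101) on E'/F_{190453892427457} with a'=177072882450231, b'=0: accumulate tangent/chord ratios at Q'+S and P'+S'.
So e_{149}(P',Q') = 26791998755489 + 76791818108851*t + 174134466760728*t^2 + 186763148726238*t^3.
Raise to 115: e(P,Q) = 34976470790956 + 32370749210287*t + 6612190282867*t^2 + 56622763693415*t^3 in mu_{149}.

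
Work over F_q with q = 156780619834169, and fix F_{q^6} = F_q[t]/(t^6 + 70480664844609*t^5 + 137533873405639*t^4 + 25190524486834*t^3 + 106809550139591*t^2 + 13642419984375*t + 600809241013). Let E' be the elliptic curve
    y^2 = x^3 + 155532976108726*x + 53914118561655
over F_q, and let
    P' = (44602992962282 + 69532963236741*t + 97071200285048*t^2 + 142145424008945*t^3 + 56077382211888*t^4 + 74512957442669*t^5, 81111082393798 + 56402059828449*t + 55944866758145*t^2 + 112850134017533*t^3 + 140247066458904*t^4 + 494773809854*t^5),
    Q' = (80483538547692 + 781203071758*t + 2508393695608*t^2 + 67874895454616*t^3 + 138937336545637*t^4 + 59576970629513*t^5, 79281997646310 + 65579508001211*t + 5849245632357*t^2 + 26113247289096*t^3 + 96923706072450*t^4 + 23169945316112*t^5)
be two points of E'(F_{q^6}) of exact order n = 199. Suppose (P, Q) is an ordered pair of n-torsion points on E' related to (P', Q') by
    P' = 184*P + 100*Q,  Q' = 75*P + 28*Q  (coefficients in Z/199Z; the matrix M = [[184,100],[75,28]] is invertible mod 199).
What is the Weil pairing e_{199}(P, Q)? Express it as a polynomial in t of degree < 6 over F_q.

81569890074764 + 13860496199200*t + 89086411783638*t^2 + 42180912246674*t^3 + 59022816052434*t^4 + 17708356804849*t^5

Since e_{199}(P,P)=e_{199}(Q,Q)=1 and e_{199}(Q,P)=e_{199}(P,Q)^{-1}, expanding e_{199}(184*P + 100*Q,75*P + 28*Q) leaves e(P,Q)^det(M).
det M = 184*28 - 100*75 = -2348 = 40 (mod 199); 40^{-1} = 5 (mod 199).
8-bit Miller (11000111) on E'/F_{156780619834169} with a'=155532976108726, b'=53914118561655: accumulate tangent/chord ratios at Q'+S and P'+S'.
Miller gives e_{199}(P',Q') = 63155345878234 + 91998173827238*t + 139204408242132*t^2 + 35653336268204*t^3 + 9920231039244*t^4 + 14805893593808*t^5 in F_{156780619834169^6}.
(63155345878234 + 91998173827238*t + 139204408242132*t^2 + 35653336268204*t^3 + 9920231039244*t^4 + 14805893593808*t^5)^{5} mod (156780619834169,f) = 81569890074764 + 13860496199200*t + 89086411783638*t^2 + 42180912246674*t^3 + 59022816052434*t^4 + 17708356804849*t^5.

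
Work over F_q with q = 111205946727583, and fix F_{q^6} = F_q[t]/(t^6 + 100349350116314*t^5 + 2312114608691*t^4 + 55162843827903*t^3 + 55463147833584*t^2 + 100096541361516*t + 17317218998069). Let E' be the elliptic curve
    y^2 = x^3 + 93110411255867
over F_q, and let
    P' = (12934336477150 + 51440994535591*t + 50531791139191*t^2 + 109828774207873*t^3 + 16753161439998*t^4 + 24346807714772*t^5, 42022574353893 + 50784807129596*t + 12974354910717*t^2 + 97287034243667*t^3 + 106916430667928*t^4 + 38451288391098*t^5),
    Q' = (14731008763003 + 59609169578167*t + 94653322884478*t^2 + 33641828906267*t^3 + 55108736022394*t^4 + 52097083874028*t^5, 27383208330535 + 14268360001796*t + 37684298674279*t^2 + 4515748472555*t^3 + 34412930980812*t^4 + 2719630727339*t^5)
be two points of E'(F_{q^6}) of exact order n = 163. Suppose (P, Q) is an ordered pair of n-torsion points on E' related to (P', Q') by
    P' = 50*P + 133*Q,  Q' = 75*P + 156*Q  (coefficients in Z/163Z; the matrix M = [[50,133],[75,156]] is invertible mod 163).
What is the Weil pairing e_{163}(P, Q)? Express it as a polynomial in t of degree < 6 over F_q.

14429309684216 + 98213712990125*t + 47421488764862*t^2 + 107336637145149*t^3 + 3227674100896*t^4 + 91907746606878*t^5

Since e_{163}(P,P)=e_{163}(Q,Q)=1 and e_{163}(Q,P)=e_{163}(P,Q)^{-1}, expanding e_{163}(50*P + 133*Q,75*P + 156*Q) leaves e(P,Q)^det(M).
det M = 50*156 - 133*75 = -2175 = 107 (mod 163); 107^{-1} = 32 (mod 163).
Run Miller on y^2=x^3+93110411255867 over F_{111205946727583}: ladder 10100011 (8 bits); e = f_P(D_Q)/f_Q(D_P).
So e_{163}(P',Q') = 54982667572561 + 95673564739817*t + 5979183636634*t^2 + 64645161731353*t^3 + 45672715944847*t^4 + 101251360491446*t^5.
Thus e_{163}(P,Q) = 14429309684216 + 98213712990125*t + 47421488764862*t^2 + 107336637145149*t^3 + 3227674100896*t^4 + 91907746606878*t^5.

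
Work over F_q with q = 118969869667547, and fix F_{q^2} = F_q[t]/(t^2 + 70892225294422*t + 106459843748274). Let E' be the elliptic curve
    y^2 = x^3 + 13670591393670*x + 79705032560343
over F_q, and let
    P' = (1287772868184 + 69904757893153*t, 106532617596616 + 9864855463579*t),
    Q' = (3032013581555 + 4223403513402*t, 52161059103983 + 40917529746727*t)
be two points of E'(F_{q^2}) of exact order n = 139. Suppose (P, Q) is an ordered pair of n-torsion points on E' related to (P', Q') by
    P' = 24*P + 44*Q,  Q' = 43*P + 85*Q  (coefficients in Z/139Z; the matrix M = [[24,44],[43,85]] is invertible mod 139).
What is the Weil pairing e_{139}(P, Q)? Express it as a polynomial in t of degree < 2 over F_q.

Since e_{139}(P,P)=e_{139}(Q,Q)=1 and e_{139}(Q,P)=e_{139}(P,Q)^{-1}, expanding e_{139}(24*P + 44*Q,43*P + 85*Q) leaves e(P,Q)^det(M).
Hence e(P,Q) = e(P',Q')^{31} where 31 = 9^{-1} mod 139.
Run Miller on y^2=x^3+13670591393670*x+79705032560343 over F_{118969869667547}: ladder 10001011 (8 bits); e = f_P(D_Q)/f_Q(D_P).
e_{139}(P',Q') = 46366831392872 + 11110624196415*t.
Thus e_{139}(P,Q) = 53559730969491 + 15226619081967*t.

53559730969491 + 15226619081967*t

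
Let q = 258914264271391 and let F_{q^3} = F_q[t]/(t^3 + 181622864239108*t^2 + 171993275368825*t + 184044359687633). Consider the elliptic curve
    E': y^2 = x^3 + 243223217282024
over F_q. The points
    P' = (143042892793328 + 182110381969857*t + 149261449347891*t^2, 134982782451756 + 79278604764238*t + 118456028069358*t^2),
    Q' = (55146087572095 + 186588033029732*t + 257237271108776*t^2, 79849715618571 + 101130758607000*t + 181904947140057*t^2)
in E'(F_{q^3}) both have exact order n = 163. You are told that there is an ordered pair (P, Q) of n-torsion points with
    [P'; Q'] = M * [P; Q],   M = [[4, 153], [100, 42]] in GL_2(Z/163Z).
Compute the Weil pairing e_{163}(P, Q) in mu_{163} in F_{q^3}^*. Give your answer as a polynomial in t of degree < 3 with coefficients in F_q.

47091759759930 + 62363992990408*t + 256203534214766*t^2

e_{163} is bilinear + alternating on E[163], so e_{163}(4*P + 153*Q, 100*P + 42*Q) = e_{163}(P,Q)^(4*42-153*100).
Inverting 27 mod 163: 157. Thus e_{163}(P,Q) = e(P',Q')^{157}.
Run Miller on y^2=x^3+243223217282024 over F_{258914264271391}: ladder 10100011 (8 bits); e = f_P(D_Q)/f_Q(D_P).
So e_{163}(P',Q') = 106347535582382 + 124039485585519*t + 29715755100809*t^2.
Hence e(P,Q) = 47091759759930 + 62363992990408*t + 256203534214766*t^2 in F_{258914264271391^3}^*.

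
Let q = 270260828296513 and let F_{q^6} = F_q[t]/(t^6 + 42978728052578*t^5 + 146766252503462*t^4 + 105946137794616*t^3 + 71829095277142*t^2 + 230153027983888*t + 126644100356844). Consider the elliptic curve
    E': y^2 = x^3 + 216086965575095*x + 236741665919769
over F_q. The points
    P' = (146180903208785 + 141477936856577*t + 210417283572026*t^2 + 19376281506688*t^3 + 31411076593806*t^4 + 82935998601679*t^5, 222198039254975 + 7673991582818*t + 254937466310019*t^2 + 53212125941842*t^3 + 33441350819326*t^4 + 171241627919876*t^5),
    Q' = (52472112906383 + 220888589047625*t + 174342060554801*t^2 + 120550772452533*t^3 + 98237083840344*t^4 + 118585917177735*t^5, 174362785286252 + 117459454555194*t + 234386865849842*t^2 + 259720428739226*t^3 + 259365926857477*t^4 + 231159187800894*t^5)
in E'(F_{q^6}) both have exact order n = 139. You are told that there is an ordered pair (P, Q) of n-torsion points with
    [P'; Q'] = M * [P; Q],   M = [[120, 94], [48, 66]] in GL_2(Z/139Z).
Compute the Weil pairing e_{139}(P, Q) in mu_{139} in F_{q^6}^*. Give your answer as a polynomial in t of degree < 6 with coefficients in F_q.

150565095947398 + 31908584560235*t + 139979641649062*t^2 + 239426193454714*t^3 + 31415714581279*t^4 + 51967901090090*t^5

Under M = [[120,94],[48,66]] in GL_2(Z/139), e_{139}(P',Q') = e_{139}(P,Q)^(120*66-94*48 mod 139).
Hence e(P,Q) = e(P',Q')^{56} where 56 = 72^{-1} mod 139.
n = 139 = (10001011)_2 (8 bits, wt 4); accumulate f_{139,P'}(Q'+S)/f_{139,P'}(S) along the 7-step ladder.
Miller gives e_{139}(P',Q') = 105380770937930 + 119118106727796*t + 95643698618057*t^2 + 261652090953593*t^3 + 158856469201319*t^4 + 183675556561788*t^5 in F_{270260828296513^6}.
e_{139}(P,Q) = (105380770937930 + 119118106727796*t + 95643698618057*t^2 + 261652090953593*t^3 + 158856469201319*t^4 + 183675556561788*t^5)^{56} = 150565095947398 + 31908584560235*t + 139979641649062*t^2 + 239426193454714*t^3 + 31415714581279*t^4 + 51967901090090*t^5.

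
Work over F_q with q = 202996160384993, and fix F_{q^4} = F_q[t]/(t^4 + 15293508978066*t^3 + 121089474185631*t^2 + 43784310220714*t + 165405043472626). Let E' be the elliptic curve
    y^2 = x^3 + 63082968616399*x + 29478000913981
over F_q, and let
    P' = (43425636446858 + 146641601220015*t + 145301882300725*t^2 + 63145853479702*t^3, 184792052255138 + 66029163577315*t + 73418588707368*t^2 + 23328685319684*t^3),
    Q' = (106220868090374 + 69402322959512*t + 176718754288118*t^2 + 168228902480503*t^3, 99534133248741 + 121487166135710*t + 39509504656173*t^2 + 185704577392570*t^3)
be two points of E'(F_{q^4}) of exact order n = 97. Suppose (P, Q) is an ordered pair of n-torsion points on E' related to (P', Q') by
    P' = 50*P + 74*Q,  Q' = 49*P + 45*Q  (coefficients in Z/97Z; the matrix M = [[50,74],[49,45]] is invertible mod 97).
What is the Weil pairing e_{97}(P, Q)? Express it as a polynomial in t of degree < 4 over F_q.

e_{97} is bilinear + alternating on E[97], so e_{97}(50*P + 74*Q, 49*P + 45*Q) = e_{97}(P,Q)^(50*45-74*49).
Hence e(P,Q) = e(P',Q')^{70} where 70 = 79^{-1} mod 97.
n = 97 = (1100001)_2 (7 bits, wt 3); accumulate f_{97,P'}(Q'+S)/f_{97,P'}(S) along the 6-step ladder.
Result: e(P',Q') = 163897032656409 + 113980041907708*t + 107383409588612*t^2 + 135599753769112*t^3.
Hence e(P,Q) = 103618099101695 + 60796669917375*t + 81830987083832*t^2 + 170602753302793*t^3 in F_{202996160384993^4}^*.

103618099101695 + 60796669917375*t + 81830987083832*t^2 + 170602753302793*t^3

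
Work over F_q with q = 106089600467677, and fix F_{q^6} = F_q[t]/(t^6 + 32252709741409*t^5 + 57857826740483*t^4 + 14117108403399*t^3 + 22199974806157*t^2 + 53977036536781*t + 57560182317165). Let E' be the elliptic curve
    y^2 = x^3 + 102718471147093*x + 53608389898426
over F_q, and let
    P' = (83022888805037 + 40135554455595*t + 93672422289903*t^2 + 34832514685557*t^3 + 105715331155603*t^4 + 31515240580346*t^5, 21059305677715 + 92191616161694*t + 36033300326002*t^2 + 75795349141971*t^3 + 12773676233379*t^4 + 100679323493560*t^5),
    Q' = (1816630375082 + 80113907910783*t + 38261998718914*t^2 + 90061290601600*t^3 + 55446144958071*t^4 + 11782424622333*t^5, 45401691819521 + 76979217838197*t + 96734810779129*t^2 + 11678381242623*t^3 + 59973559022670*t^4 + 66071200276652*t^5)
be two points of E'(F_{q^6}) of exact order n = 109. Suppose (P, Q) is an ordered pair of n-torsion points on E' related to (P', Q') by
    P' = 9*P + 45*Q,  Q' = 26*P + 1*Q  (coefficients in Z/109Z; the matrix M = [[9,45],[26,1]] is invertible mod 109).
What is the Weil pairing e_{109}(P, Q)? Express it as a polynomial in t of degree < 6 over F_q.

Alternating bilinearity on E[109] (values in mu_{109} in F_{106089600467677^6}) gives e(P',Q') = e(P,Q)^det(M).
Inverting 38 mod 109: 66. Thus e_{109}(P,Q) = e(P',Q')^{66}.
7-bit Miller (1101101) on E'/F_{106089600467677} with a'=102718471147093, b'=53608389898426: accumulate tangent/chord ratios at Q'+S and P'+S'.
Miller gives e_{109}(P',Q') = 1993499709539 + 83993392551678*t + 100934677689841*t^2 + 33458521423478*t^3 + 61167985159554*t^4 + 5372863225904*t^5 in F_{106089600467677^6}.
(1993499709539 + 83993392551678*t + 100934677689841*t^2 + 33458521423478*t^3 + 61167985159554*t^4 + 5372863225904*t^5)^{66} mod (106089600467677,f) = 95394253204933 + 38898105157848*t + 86491032241377*t^2 + 47365682274221*t^3 + 97710630507333*t^4 + 6985607098497*t^5.

95394253204933 + 38898105157848*t + 86491032241377*t^2 + 47365682274221*t^3 + 97710630507333*t^4 + 6985607098497*t^5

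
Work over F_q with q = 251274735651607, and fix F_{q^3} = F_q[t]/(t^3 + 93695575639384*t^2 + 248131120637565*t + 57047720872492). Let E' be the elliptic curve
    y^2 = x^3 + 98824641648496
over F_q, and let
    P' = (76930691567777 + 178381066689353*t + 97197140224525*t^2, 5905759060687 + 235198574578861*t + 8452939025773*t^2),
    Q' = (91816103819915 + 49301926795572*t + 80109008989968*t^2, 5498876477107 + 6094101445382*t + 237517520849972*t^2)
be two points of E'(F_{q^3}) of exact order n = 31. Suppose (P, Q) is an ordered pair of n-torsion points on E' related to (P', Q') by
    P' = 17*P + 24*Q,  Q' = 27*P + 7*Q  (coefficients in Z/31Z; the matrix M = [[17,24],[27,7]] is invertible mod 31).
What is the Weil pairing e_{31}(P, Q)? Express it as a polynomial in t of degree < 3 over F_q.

Under M = [[17,24],[27,7]] in GL_2(Z/31), e_{31}(P',Q') = e_{31}(P,Q)^(17*7-24*27 mod 31).
Hence e(P,Q) = e(P',Q')^{15} where 15 = 29^{-1} mod 31.
n = 31 = (11111)_2 (5 bits, wt 5); accumulate f_{31,P'}(Q'+S)/f_{31,P'}(S) along the 4-step ladder.
f_P(D_Q)/f_Q(D_P) = 145848131776211 + 3228471262921*t + 220472928878572*t^2.
Finally e_{31}(P,Q) = 46496814885192 + 106745680203122*t + 57288060012590*t^2.

46496814885192 + 106745680203122*t + 57288060012590*t^2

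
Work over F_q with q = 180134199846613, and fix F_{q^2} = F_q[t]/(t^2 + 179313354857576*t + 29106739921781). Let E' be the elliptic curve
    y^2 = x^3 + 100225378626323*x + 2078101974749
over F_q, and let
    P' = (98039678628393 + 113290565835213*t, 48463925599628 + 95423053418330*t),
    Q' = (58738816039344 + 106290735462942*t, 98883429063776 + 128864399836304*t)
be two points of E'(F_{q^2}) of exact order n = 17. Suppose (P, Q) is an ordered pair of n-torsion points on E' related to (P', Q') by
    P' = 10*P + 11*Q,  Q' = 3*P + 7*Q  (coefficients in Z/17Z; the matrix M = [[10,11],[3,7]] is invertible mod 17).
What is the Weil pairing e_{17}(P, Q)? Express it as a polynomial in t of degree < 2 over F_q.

85231046877854 + 19076799332199*t

Under M = [[10,11],[3,7]] in GL_2(Z/17), e_{17}(P',Q') = e_{17}(P,Q)^(10*7-11*3 mod 17).
det(M) mod 17 = 3; its inverse in (Z/17)^* is 6 (check: 3*6 mod 17 = 1).
Build f_{17,P'} and f_{17,Q'} via the 5-bit ladder of 17=10001_2; evaluate at shifted divisors; quotient in F_{180134199846613^2}.
So e_{17}(P',Q') = 128815904272597 + 131910223683097*t.
Hence e(P,Q) = 85231046877854 + 19076799332199*t in F_{180134199846613^2}^*.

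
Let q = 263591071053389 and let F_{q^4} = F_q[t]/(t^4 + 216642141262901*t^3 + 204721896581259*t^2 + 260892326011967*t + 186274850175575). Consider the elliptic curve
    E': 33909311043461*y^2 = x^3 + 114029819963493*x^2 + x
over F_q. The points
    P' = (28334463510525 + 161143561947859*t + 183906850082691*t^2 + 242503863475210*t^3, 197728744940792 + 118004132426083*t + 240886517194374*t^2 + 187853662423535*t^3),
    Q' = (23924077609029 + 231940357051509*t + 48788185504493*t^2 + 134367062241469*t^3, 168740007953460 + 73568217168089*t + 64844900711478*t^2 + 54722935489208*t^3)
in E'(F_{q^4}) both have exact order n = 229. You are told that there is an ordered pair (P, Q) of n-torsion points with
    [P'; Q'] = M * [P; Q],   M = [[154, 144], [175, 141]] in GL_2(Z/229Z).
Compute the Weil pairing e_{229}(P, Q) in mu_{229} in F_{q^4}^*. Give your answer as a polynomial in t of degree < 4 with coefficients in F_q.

Under M = [[154,144],[175,141]] in GL_2(Z/229), e_{229}(P',Q') = e_{229}(P,Q)^(154*141-144*175 mod 229).
det(M) mod 229 = 178; its inverse in (Z/229)^* is 220 (check: 178*220 mod 229 = 1).
Set x_W=11202047979367*u+67198256372930, y_W=11202047979367*v; then E': y_W^2=x_W^3+13606423393847*x_W+156084188388172.
Build f_{229,P'} and f_{229,Q'} via the 8-bit ladder of 229=11100101_2; evaluate at shifted divisors; quotient in F_{263591071053389^4}.
The quotient is 145069911012899 + 169556196728660*t + 52423664898885*t^2 + 147643205279238*t^3.
Finally e_{229}(P,Q) = 261071203861779 + 140865383905985*t + 129812182100755*t^2 + 102258016002160*t^3.

261071203861779 + 140865383905985*t + 129812182100755*t^2 + 102258016002160*t^3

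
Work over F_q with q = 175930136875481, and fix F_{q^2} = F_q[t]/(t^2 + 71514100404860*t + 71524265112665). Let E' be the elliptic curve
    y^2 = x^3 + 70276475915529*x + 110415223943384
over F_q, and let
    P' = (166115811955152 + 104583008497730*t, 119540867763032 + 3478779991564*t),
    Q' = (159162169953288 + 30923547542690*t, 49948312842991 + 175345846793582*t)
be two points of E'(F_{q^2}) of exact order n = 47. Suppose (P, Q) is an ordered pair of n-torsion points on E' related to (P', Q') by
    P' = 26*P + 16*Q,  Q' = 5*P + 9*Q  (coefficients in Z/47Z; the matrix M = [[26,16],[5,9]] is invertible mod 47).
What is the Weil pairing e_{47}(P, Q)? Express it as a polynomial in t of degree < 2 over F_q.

148416655774609 + 29456280512591*t

Since e_{47}(P,P)=e_{47}(Q,Q)=1 and e_{47}(Q,P)=e_{47}(P,Q)^{-1}, expanding e_{47}(26*P + 16*Q,5*P + 9*Q) leaves e(P,Q)^det(M).
det M = 26*9 - 16*5 = 154 = 13 (mod 47); 13^{-1} = 29 (mod 47).
Build f_{47,P'} and f_{47,Q'} via the 6-bit ladder of 47=101111_2; evaluate at shifted divisors; quotient in F_{175930136875481^2}.
The quotient is 155527616446084 + 113191200550676*t.
Raise to 29: e(P,Q) = 148416655774609 + 29456280512591*t in mu_{47}.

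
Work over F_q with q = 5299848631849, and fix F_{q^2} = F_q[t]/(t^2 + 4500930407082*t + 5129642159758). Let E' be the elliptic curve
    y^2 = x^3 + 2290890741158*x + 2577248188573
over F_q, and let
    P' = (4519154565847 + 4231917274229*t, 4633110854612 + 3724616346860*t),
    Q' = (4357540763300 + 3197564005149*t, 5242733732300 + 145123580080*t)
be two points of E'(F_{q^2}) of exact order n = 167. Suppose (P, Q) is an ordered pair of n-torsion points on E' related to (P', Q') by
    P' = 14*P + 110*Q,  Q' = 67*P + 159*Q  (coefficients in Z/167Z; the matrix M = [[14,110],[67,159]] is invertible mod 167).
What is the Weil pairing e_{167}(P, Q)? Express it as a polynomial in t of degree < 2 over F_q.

999865746667 + 1345723528592*t

e_{167} is bilinear + alternating on E[167], so e_{167}(14*P + 110*Q, 67*P + 159*Q) = e_{167}(P,Q)^(14*159-110*67).
det M = 14*159 - 110*67 = -5144 = 33 (mod 167); 33^{-1} = 81 (mod 167).
8-bit Miller (10100111) on E'/F_{5299848631849} with a'=2290890741158, b'=2577248188573: accumulate tangent/chord ratios at Q'+S and P'+S'.
Miller gives e_{167}(P',Q') = 418702629929 + 4819685725610*t in F_{5299848631849^2}.
(418702629929 + 4819685725610*t)^{81} mod (5299848631849,f) = 999865746667 + 1345723528592*t.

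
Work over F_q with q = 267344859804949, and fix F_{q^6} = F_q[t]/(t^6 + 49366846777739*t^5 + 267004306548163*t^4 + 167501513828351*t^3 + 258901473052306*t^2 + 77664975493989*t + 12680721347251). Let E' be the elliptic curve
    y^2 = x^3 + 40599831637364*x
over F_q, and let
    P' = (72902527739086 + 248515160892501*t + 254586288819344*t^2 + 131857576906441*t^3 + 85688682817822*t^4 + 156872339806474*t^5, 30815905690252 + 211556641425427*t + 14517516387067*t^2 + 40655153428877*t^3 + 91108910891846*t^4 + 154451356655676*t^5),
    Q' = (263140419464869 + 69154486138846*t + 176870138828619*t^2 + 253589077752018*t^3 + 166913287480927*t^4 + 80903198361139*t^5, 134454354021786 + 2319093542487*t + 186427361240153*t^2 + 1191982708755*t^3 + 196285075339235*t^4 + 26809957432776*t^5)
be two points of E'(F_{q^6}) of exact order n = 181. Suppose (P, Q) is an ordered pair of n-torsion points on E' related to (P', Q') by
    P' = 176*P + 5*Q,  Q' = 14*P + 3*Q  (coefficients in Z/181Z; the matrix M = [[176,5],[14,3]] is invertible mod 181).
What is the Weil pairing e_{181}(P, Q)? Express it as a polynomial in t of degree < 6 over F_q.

e_{181}(aP+bQ,cP+dQ) = e_{181}(P,Q)^(ad-bc); with (a,b,c,d)=(176,5,14,3) this gives the det-181 law.
Inverting 96 mod 181: 66. Thus e_{181}(P,Q) = e(P',Q')^{66}.
Double-and-add over 10110101: 8-1 doublings, 5-1 additions; each step l_{T,T}/v_{2T} or l_{T,P'}/v at Q'+S for random S.
The quotient is 124619597458645 + 17863581002466*t + 216144234424072*t^2 + 90391692282181*t^3 + 192445659127519*t^4 + 70805492007482*t^5.
Thus e_{181}(P,Q) = 231604747695898 + 7132001998338*t + 19515132974927*t^2 + 19755759599698*t^3 + 7633805939788*t^4 + 180268787576734*t^5.

231604747695898 + 7132001998338*t + 19515132974927*t^2 + 19755759599698*t^3 + 7633805939788*t^4 + 180268787576734*t^5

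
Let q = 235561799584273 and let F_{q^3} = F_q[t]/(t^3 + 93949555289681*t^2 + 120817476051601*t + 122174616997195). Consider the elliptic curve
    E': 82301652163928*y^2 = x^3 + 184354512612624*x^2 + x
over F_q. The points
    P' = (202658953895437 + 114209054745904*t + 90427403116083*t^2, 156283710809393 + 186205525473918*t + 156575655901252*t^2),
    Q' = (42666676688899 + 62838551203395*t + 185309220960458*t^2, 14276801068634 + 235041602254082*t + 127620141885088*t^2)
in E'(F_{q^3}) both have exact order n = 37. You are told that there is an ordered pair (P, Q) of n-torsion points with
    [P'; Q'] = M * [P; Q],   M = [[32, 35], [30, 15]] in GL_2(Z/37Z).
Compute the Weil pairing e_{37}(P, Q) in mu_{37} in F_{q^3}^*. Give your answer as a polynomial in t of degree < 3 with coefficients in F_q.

e_{37} is bilinear + alternating on E[37], so e_{37}(32*P + 35*Q, 30*P + 15*Q) = e_{37}(P,Q)^(32*15-35*30).
Inverting 22 mod 37: 32. Thus e_{37}(P,Q) = e(P',Q')^{32}.
Set x_W=71379415459061*u+50569552588699, y_W=71379415459061*v; then E': y_W^2=x_W^3+157103447750007*x_W.
6-bit Miller (100101) on E'/F_{235561799584273} with a'=157103447750007, b'=0: accumulate tangent/chord ratios at Q'+S and P'+S'.
f_P(D_Q)/f_Q(D_P) = 105113066676153 + 136101015171259*t + 105532408694115*t^2.
e_{37}(P,Q) = (105113066676153 + 136101015171259*t + 105532408694115*t^2)^{32} = 63570213956139 + 153943018085146*t + 13292995107510*t^2.

63570213956139 + 153943018085146*t + 13292995107510*t^2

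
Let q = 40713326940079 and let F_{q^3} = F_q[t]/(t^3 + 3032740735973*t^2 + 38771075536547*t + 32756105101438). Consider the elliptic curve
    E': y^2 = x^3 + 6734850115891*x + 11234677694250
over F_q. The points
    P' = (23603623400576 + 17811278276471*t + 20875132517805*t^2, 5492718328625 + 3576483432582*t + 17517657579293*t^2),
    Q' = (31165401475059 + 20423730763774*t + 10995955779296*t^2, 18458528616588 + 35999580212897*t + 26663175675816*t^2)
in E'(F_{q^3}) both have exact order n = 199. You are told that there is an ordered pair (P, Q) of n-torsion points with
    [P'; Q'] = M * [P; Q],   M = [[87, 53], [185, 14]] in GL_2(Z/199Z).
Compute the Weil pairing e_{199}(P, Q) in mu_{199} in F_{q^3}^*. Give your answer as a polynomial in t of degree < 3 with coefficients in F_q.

21043320930904 + 4493366229388*t + 9502409110520*t^2

e_{199}(aP+bQ,cP+dQ) = e_{199}(P,Q)^(ad-bc); with (a,b,c,d)=(87,53,185,14) this gives the det-199 law.
Hence e(P,Q) = e(P',Q')^{126} where 126 = 169^{-1} mod 199.
Build f_{199,P'} and f_{199,Q'} via the 8-bit ladder of 199=11000111_2; evaluate at shifted divisors; quotient in F_{40713326940079^3}.
Result: e(P',Q') = 5042606180610 + 303589992648*t + 38179174756653*t^2.
Hence e(P,Q) = 21043320930904 + 4493366229388*t + 9502409110520*t^2 in F_{40713326940079^3}^*.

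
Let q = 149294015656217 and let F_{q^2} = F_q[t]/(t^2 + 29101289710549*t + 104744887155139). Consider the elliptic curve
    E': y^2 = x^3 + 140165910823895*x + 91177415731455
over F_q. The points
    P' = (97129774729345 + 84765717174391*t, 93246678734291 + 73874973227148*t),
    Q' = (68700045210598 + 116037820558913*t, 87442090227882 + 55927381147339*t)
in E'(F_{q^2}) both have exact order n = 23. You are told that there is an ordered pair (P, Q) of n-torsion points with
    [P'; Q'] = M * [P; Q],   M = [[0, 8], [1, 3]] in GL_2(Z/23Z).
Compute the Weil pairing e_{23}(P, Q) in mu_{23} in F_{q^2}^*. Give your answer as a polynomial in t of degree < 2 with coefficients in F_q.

55543153721115 + 18029054242460*t

e_{23} is bilinear + alternating on E[23], so e_{23}(8*Q, 1*P + 3*Q) = e_{23}(P,Q)^(0*3-8*1).
Inverting 15 mod 23: 20. Thus e_{23}(P,Q) = e(P',Q')^{20}.
n = 23 = (10111)_2 (5 bits, wt 4); accumulate f_{23,P'}(Q'+S)/f_{23,P'}(S) along the 4-step ladder.
The quotient is 25766209287778 + 50458945266121*t.
Hence e(P,Q) = 55543153721115 + 18029054242460*t in F_{149294015656217^2}^*.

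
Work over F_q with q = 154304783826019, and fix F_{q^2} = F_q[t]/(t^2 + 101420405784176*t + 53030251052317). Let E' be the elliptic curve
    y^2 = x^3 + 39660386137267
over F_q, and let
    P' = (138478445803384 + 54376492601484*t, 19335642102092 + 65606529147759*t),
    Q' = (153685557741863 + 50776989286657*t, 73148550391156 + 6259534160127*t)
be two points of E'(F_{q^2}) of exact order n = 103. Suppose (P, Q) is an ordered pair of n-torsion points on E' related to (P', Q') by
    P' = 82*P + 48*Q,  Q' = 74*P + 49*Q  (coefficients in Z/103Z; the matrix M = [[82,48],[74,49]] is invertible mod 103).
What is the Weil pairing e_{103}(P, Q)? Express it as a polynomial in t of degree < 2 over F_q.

14537312926231 + 72904570153797*t

Alternating bilinearity on E[103] (values in mu_{103} in F_{154304783826019^2}) gives e(P',Q') = e(P,Q)^det(M).
Inverting 54 mod 103: 21. Thus e_{103}(P,Q) = e(P',Q')^{21}.
Double-and-add over 1100111: 7-1 doublings, 5-1 additions; each step l_{T,T}/v_{2T} or l_{T,P'}/v at Q'+S for random S.
So e_{103}(P',Q') = 133916388586786 + 18426402274338*t.
Raise to 21: e(P,Q) = 14537312926231 + 72904570153797*t in mu_{103}.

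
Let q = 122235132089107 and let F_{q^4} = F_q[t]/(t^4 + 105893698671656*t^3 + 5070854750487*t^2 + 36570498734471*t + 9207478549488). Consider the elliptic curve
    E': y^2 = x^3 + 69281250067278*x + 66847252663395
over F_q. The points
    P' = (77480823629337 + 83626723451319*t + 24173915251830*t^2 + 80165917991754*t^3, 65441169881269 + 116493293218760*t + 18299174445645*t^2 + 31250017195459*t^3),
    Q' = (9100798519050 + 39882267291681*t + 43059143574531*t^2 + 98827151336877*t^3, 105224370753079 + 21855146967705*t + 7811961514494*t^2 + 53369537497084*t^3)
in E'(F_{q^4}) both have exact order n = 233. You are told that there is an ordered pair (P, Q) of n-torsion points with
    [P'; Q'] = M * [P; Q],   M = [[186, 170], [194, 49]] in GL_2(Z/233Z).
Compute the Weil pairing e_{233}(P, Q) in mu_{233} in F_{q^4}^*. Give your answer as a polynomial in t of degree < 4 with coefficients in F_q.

121156239525752 + 71192997417669*t + 32287869798255*t^2 + 29146362183790*t^3

Since e_{233}(P,P)=e_{233}(Q,Q)=1 and e_{233}(Q,P)=e_{233}(P,Q)^{-1}, expanding e_{233}(186*P + 170*Q,194*P + 49*Q) leaves e(P,Q)^det(M).
Inverting 133 mod 233: 226. Thus e_{233}(P,Q) = e(P',Q')^{226}.
n = 233 = (11101001)_2 (8 bits, wt 5); accumulate f_{233,P'}(Q'+S)/f_{233,P'}(S) along the 7-step ladder.
f_P(D_Q)/f_Q(D_P) = 53830875029149 + 64207506422483*t + 104887225315270*t^2 + 413115648246*t^3.
Hence e(P,Q) = 121156239525752 + 71192997417669*t + 32287869798255*t^2 + 29146362183790*t^3 in F_{122235132089107^4}^*.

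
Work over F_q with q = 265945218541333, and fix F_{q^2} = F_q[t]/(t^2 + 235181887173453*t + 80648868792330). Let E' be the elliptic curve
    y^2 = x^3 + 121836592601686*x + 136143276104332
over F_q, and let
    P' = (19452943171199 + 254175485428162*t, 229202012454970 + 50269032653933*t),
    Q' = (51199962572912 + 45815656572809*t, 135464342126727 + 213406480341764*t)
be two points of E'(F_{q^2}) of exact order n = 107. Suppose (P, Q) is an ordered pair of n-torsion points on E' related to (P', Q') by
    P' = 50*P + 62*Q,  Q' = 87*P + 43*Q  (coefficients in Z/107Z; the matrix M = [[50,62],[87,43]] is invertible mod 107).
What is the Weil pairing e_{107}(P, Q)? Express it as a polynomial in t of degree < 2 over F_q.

204809023754325 + 216738429051149*t

Under M = [[50,62],[87,43]] in GL_2(Z/107), e_{107}(P',Q') = e_{107}(P,Q)^(50*43-62*87 mod 107).
So e_{107}(P,Q) = e_{107}(P',Q')^{22}, since 73*22 = 1 mod 107.
n = 107 = (1101011)_2 (7 bits, wt 5); accumulate f_{107,P'}(Q'+S)/f_{107,P'}(S) along the 6-step ladder.
Result: e(P',Q') = 251137643574126 + 259654845689613*t.
e_{107}(P,Q) = (251137643574126 + 259654845689613*t)^{22} = 204809023754325 + 216738429051149*t.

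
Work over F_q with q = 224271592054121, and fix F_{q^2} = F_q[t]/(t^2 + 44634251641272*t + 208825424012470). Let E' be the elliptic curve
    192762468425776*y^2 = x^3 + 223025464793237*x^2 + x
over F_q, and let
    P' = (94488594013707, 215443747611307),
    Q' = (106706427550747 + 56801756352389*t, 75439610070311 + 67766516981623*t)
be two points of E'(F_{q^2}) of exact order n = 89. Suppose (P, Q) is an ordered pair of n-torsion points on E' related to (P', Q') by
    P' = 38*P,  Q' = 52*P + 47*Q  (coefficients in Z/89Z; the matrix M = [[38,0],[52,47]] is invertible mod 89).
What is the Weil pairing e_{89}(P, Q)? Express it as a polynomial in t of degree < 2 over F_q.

e_{89} is bilinear + alternating on E[89], so e_{89}(38*P, 52*P + 47*Q) = e_{89}(P,Q)^(38*47-0*52).
So e_{89}(P,Q) = e_{89}(P',Q')^{15}, since 6*15 = 1 mod 89.
Undo Montgomery via alpha=19492616953720, beta=22313078923773: (a',b')=(95627375615384,0) over F_{224271592054121}.
Miller loop for e_{89} over F_{224271592054121^2}: bits of 89 = 1011001; 6 double steps + 3 add steps, l/v at each.
e_{89}(P',Q') = 31312945260513 + 66618669996926*t.
Raise to 15: e(P,Q) = 5677435913345 + 10181153350493*t in mu_{89}.

5677435913345 + 10181153350493*t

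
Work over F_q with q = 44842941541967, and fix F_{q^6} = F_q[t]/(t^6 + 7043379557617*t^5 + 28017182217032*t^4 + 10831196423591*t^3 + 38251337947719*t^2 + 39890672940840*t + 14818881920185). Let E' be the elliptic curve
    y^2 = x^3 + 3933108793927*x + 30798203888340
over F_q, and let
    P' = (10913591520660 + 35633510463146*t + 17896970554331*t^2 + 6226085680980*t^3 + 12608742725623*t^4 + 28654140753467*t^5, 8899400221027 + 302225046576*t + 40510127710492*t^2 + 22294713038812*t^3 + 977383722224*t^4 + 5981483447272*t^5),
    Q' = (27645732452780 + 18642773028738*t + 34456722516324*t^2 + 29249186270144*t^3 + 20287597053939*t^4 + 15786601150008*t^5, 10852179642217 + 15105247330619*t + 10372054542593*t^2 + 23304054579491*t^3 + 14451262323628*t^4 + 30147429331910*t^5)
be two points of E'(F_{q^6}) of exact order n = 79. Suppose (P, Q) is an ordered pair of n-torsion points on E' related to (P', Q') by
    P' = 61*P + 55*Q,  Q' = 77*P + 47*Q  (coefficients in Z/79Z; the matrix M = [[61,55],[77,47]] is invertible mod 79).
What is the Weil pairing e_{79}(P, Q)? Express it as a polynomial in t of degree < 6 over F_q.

25461155839038 + 10251917530669*t + 38901321205809*t^2 + 35756638617821*t^3 + 35299047461436*t^4 + 35345742840588*t^5

e_{79}(aP+bQ,cP+dQ) = e_{79}(P,Q)^(ad-bc); with (a,b,c,d)=(61,55,77,47) this gives the det-79 law.
61*47 - 55*77 = -1368; reduced mod 79: det = 54, inverse 60.
n = 79 = (1001111)_2 (7 bits, wt 5); accumulate f_{79,P'}(Q'+S)/f_{79,P'}(S) along the 6-step ladder.
f_P(D_Q)/f_Q(D_P) = 38356991310777 + 40777089235646*t + 15612196682435*t^2 + 9703202592381*t^3 + 35149086103128*t^4 + 12343036708695*t^5.
Hence e(P,Q) = 25461155839038 + 10251917530669*t + 38901321205809*t^2 + 35756638617821*t^3 + 35299047461436*t^4 + 35345742840588*t^5 in F_{44842941541967^6}^*.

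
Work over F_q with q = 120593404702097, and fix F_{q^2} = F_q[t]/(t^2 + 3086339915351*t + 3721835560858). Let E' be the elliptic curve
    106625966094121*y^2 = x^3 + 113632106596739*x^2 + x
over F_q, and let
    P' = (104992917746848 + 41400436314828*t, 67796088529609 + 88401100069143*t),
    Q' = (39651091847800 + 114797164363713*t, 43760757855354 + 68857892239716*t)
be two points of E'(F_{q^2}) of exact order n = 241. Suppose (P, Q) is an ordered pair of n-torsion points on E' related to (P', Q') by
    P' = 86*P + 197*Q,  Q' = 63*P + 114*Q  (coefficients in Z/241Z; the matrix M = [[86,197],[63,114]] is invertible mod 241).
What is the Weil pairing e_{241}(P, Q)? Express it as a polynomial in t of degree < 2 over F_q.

97665612815684 + 97315730465828*t

e_{241}(aP+bQ,cP+dQ) = e_{241}(P,Q)^(ad-bc); with (a,b,c,d)=(86,197,63,114) this gives the det-241 law.
Hence e(P,Q) = e(P',Q')^{126} where 126 = 44^{-1} mod 241.
(x,y)|->(44934833071486x+63059322689889,44934833071486y) sends E' to y^2=x^3+93286737970000*x+51246008990537.
Double-and-add over 11110001: 8-1 doublings, 5-1 additions; each step l_{T,T}/v_{2T} or l_{T,P'}/v at Q'+S for random S.
e_{241}(P',Q') = 15047582306183 + 24376041782174*t.
Raise to 126: e(P,Q) = 97665612815684 + 97315730465828*t in mu_{241}.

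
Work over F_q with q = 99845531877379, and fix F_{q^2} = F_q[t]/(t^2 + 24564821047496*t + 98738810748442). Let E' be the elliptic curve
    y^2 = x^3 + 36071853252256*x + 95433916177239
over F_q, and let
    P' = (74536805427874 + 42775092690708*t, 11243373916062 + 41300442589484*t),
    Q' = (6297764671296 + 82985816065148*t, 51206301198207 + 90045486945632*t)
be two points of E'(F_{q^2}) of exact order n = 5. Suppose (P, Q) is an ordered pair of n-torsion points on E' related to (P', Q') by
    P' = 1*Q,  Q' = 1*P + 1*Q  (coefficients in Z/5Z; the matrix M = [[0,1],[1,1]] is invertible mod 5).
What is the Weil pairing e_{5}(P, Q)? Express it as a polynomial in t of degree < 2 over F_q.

e_{5} is bilinear + alternating on E[5], so e_{5}(1*Q, 1*P + 1*Q) = e_{5}(P,Q)^(0*1-1*1).
So e_{5}(P,Q) = e_{5}(P',Q')^{4}, since 4*4 = 1 mod 5.
3-bit Miller (101) on E'/F_{99845531877379} with a'=36071853252256, b'=95433916177239: accumulate tangent/chord ratios at Q'+S and P'+S'.
Miller gives e_{5}(P',Q') = 97064862254501 + 49529377319622*t in F_{99845531877379^2}.
(97064862254501 + 49529377319622*t)^{4} mod (99845531877379,f) = 45488443432564 + 50316154557757*t.

45488443432564 + 50316154557757*t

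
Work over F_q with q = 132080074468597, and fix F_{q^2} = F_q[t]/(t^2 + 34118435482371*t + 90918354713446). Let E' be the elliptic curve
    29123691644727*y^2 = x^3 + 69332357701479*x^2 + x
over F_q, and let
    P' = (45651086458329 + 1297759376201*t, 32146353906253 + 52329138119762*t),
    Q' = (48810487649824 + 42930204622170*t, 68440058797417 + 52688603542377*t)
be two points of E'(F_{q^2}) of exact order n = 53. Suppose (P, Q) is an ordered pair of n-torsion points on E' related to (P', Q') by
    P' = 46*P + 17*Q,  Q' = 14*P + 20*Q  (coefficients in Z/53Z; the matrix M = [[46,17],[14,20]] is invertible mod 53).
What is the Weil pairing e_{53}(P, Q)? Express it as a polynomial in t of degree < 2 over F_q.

e_{53}(aP+bQ,cP+dQ) = e_{53}(P,Q)^(ad-bc); with (a,b,c,d)=(46,17,14,20) this gives the det-53 law.
So e_{53}(P,Q) = e_{53}(P',Q')^{15}, since 46*15 = 1 mod 53.
(x,y)|->(15430850069304x+82261055359498,15430850069304y) sends E' to y^2=x^3+68233349422133*x+113589657988415.
n = 53 = (110101)_2 (6 bits, wt 4); accumulate f_{53,P'}(Q'+S)/f_{53,P'}(S) along the 5-step ladder.
Miller gives e_{53}(P',Q') = 84827634647066 + 52655266379551*t in F_{132080074468597^2}.
Thus e_{53}(P,Q) = 126123131082696 + 49807669710641*t.

126123131082696 + 49807669710641*t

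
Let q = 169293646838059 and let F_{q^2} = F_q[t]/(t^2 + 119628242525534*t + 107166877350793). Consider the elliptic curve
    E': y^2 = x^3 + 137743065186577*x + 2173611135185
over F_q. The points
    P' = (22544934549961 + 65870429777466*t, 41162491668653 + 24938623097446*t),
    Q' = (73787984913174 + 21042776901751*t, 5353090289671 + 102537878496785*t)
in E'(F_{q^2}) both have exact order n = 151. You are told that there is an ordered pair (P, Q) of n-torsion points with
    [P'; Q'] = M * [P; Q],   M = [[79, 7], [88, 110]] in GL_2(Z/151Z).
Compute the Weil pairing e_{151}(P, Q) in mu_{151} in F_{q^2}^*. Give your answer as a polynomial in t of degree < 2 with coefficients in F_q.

e_{151}(aP+bQ,cP+dQ) = e_{151}(P,Q)^(ad-bc); with (a,b,c,d)=(79,7,88,110) this gives the det-151 law.
So e_{151}(P,Q) = e_{151}(P',Q')^{134}, since 71*134 = 1 mod 151.
8-bit Miller (10010111) on E'/F_{169293646838059} with a'=137743065186577, b'=2173611135185: accumulate tangent/chord ratios at Q'+S and P'+S'.
Result: e(P',Q') = 62223656196359 + 154637650258720*t.
Finally e_{151}(P,Q) = 37179045731882 + 143515980381459*t.

37179045731882 + 143515980381459*t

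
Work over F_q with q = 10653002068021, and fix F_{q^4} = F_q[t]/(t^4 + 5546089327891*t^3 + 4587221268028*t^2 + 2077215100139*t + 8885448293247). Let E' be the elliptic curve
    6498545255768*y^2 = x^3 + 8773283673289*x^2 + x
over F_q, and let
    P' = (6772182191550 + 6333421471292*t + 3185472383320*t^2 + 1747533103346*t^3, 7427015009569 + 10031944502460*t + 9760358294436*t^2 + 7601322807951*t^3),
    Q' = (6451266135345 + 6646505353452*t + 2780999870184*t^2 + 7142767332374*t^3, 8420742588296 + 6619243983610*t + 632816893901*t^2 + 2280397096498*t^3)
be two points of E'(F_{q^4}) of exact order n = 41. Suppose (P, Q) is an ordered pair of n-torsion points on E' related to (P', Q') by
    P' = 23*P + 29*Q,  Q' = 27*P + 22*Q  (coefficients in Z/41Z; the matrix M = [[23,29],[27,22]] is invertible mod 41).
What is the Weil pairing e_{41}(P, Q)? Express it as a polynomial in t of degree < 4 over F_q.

Alternating bilinearity on E[41] (values in mu_{41} in F_{10653002068021^4}) gives e(P',Q') = e(P,Q)^det(M).
23*22 - 29*27 = -277; reduced mod 41: det = 10, inverse 37.
(x,y)|->(2016830293783x+161838669662,2016830293783y) sends E' to y^2=x^3+7345542059597*x+3367931958587.
n = 41 = (101001)_2 (6 bits, wt 3); accumulate f_{41,P'}(Q'+S)/f_{41,P'}(S) along the 5-step ladder.
f_P(D_Q)/f_Q(D_P) = 8259240946067 + 1148049169096*t + 9118277707357*t^2 + 5372232388957*t^3.
Raise to 37: e(P,Q) = 373754308941 + 10124316077859*t + 4714663306214*t^2 + 1679198184220*t^3 in mu_{41}.

373754308941 + 10124316077859*t + 4714663306214*t^2 + 1679198184220*t^3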